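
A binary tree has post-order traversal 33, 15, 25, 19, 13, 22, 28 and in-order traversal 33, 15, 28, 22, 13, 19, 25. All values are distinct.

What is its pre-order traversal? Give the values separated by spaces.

28 15 33 22 13 19 25

The last element of post-order is the root; it splits in-order into left and right subtrees.
Root 28: left subtree has 2 nodes {33, 15}, right has 4 {22, 13, 19, 25}.
  Root 15: left subtree has 1 node {33}, right has 0 { }.
  Root 22: left subtree has 0 nodes { }, right has 3 {13, 19, 25}.
    Root 13: left subtree has 0 nodes { }, right has 2 {19, 25}.
      Root 19: left subtree has 0 nodes { }, right has 1 {25}.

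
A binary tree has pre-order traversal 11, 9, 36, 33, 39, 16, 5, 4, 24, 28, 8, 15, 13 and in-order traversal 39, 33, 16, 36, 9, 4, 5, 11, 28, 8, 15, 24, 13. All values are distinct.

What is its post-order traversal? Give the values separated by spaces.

The first element of pre-order is the root; it splits in-order into left and right subtrees.
Root 11: left subtree has 7 nodes {39, 33, 16, 36, 9, 4, 5}, right has 5 {28, 8, 15, 24, 13}.
  Root 9: left subtree has 4 nodes {39, 33, 16, 36}, right has 2 {4, 5}.
    Root 36: left subtree has 3 nodes {39, 33, 16}, right has 0 { }.
      Root 33: left subtree has 1 node {39}, right has 1 {16}.
    Root 5: left subtree has 1 node {4}, right has 0 { }.
  Root 24: left subtree has 3 nodes {28, 8, 15}, right has 1 {13}.
    Root 28: left subtree has 0 nodes { }, right has 2 {8, 15}.
      Root 8: left subtree has 0 nodes { }, right has 1 {15}.

39 16 33 36 4 5 9 15 8 28 13 24 11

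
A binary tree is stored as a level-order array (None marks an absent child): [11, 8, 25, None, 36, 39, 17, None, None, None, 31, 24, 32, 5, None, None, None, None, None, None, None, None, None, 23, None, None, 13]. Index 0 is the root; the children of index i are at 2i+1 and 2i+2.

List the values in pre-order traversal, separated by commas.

11, 8, 36, 31, 25, 39, 24, 23, 32, 13, 17, 5

Pre-order visits the node, then its left subtree, then its right subtree.
Visit 11.
At 11: go left to 8.
  Visit 8.
  At 8: no left child.
  At 8: go right to 36.
    Visit 36.
    At 36: no left child.
    At 36: go right to 31.
      31 is a leaf — visit 31.
At 11: go right to 25.
  Visit 25.
  At 25: go left to 39.
    Visit 39.
    At 39: go left to 24.
      Visit 24.
      At 24: go left to 23.
        23 is a leaf — visit 23.
      At 24: no right child.
    At 39: go right to 32.
      Visit 32.
      At 32: no left child.
      At 32: go right to 13.
        13 is a leaf — visit 13.
  At 25: go right to 17.
    Visit 17.
    At 17: go left to 5.
      5 is a leaf — visit 5.
    At 17: no right child.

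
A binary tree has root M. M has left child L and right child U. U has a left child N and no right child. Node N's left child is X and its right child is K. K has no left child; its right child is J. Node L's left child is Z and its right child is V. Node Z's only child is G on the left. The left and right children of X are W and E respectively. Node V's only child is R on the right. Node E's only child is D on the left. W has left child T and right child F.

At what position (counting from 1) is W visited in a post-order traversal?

Post-order visits the left subtree, then the right subtree, then the node.
At M: go left to L.
  At L: go left to Z.
    At Z: go left to G.
      G is a leaf — visit G.
    At Z: no right child.
    Visit Z.
  At L: go right to V.
    At V: no left child.
    At V: go right to R.
      R is a leaf — visit R.
    Visit V.
  Visit L.
At M: go right to U.
  At U: go left to N.
    At N: go left to X.
      At X: go left to W.
        At W: go left to T.
          T is a leaf — visit T.
        At W: go right to F.
          F is a leaf — visit F.
        Visit W.
      At X: go right to E.
        At E: go left to D.
          D is a leaf — visit D.
        At E: no right child.
        Visit E.
      Visit X.
    At N: go right to K.
      At K: no left child.
      At K: go right to J.
        J is a leaf — visit J.
      Visit K.
    Visit N.
  At U: no right child.
  Visit U.
Visit M.
Full post-order sequence: G, Z, R, V, L, T, F, W, D, E, X, J, K, N, U, M.

8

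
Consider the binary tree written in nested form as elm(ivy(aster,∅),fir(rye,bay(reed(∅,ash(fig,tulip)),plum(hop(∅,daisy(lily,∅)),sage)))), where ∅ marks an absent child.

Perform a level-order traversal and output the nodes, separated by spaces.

elm ivy fir aster rye bay reed plum ash hop sage fig tulip daisy lily

Level-order visits nodes level by level from the root, left to right within each level.
Level 0: elm
Level 1: ivy, fir
Level 2: aster, rye, bay
Level 3: reed, plum
Level 4: ash, hop, sage
Level 5: fig, tulip, daisy
Level 6: lily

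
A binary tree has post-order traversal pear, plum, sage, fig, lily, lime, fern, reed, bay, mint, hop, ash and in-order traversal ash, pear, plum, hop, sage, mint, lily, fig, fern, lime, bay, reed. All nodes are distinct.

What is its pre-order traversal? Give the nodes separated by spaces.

ash hop plum pear mint sage bay fern lily fig lime reed

The last element of post-order is the root; it splits in-order into left and right subtrees.
Root ash: left subtree has 0 nodes { }, right has 11 {pear, plum, hop, sage, mint, lily, fig, fern, lime, bay, reed}.
  Root hop: left subtree has 2 nodes {pear, plum}, right has 8 {sage, mint, lily, fig, fern, lime, bay, reed}.
    Root plum: left subtree has 1 node {pear}, right has 0 { }.
    Root mint: left subtree has 1 node {sage}, right has 6 {lily, fig, fern, lime, bay, reed}.
      Root bay: left subtree has 4 nodes {lily, fig, fern, lime}, right has 1 {reed}.
        Root fern: left subtree has 2 nodes {lily, fig}, right has 1 {lime}.
          Root lily: left subtree has 0 nodes { }, right has 1 {fig}.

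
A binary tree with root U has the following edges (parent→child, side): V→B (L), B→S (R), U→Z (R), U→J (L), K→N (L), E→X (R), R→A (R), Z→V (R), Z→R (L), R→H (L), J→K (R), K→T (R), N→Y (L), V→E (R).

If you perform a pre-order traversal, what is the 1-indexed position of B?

12

Pre-order visits the node, then its left subtree, then its right subtree.
Visit U.
At U: go left to J.
  Visit J.
  At J: no left child.
  At J: go right to K.
    Visit K.
    At K: go left to N.
      Visit N.
      At N: go left to Y.
        Y is a leaf — visit Y.
      At N: no right child.
    At K: go right to T.
      T is a leaf — visit T.
At U: go right to Z.
  Visit Z.
  At Z: go left to R.
    Visit R.
    At R: go left to H.
      H is a leaf — visit H.
    At R: go right to A.
      A is a leaf — visit A.
  At Z: go right to V.
    Visit V.
    At V: go left to B.
      Visit B.
      At B: no left child.
      At B: go right to S.
        S is a leaf — visit S.
    At V: go right to E.
      Visit E.
      At E: no left child.
      At E: go right to X.
        X is a leaf — visit X.
Full pre-order sequence: U, J, K, N, Y, T, Z, R, H, A, V, B, S, E, X.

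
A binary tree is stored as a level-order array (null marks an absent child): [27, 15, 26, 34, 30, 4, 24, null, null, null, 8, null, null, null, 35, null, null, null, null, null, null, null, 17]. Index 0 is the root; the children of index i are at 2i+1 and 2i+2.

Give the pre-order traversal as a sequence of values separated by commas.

27, 15, 34, 30, 8, 17, 26, 4, 24, 35

Pre-order visits the node, then its left subtree, then its right subtree.
Visit 27.
At 27: go left to 15.
  Visit 15.
  At 15: go left to 34.
    34 is a leaf — visit 34.
  At 15: go right to 30.
    Visit 30.
    At 30: no left child.
    At 30: go right to 8.
      Visit 8.
      At 8: no left child.
      At 8: go right to 17.
        17 is a leaf — visit 17.
At 27: go right to 26.
  Visit 26.
  At 26: go left to 4.
    4 is a leaf — visit 4.
  At 26: go right to 24.
    Visit 24.
    At 24: no left child.
    At 24: go right to 35.
      35 is a leaf — visit 35.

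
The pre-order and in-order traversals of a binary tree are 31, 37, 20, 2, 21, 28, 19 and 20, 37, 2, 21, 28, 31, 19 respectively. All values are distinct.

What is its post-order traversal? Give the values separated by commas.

20, 28, 21, 2, 37, 19, 31

The first element of pre-order is the root; it splits in-order into left and right subtrees.
Root 31: left subtree has 5 nodes {20, 37, 2, 21, 28}, right has 1 {19}.
  Root 37: left subtree has 1 node {20}, right has 3 {2, 21, 28}.
    Root 2: left subtree has 0 nodes { }, right has 2 {21, 28}.
      Root 21: left subtree has 0 nodes { }, right has 1 {28}.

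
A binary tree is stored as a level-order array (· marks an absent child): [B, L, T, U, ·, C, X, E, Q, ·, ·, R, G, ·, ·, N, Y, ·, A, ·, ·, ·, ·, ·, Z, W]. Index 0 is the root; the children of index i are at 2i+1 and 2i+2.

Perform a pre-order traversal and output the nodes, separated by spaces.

B L U E N Y Q A T C R Z G W X

Pre-order visits the node, then its left subtree, then its right subtree.
Visit B.
At B: go left to L.
  Visit L.
  At L: go left to U.
    Visit U.
    At U: go left to E.
      Visit E.
      At E: go left to N.
        N is a leaf — visit N.
      At E: go right to Y.
        Y is a leaf — visit Y.
    At U: go right to Q.
      Visit Q.
      At Q: no left child.
      At Q: go right to A.
        A is a leaf — visit A.
  At L: no right child.
At B: go right to T.
  Visit T.
  At T: go left to C.
    Visit C.
    At C: go left to R.
      Visit R.
      At R: no left child.
      At R: go right to Z.
        Z is a leaf — visit Z.
    At C: go right to G.
      Visit G.
      At G: go left to W.
        W is a leaf — visit W.
      At G: no right child.
  At T: go right to X.
    X is a leaf — visit X.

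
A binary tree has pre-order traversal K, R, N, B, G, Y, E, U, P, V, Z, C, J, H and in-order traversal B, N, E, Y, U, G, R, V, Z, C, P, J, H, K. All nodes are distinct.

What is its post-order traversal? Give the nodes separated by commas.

B, E, U, Y, G, N, C, Z, V, H, J, P, R, K

The first element of pre-order is the root; it splits in-order into left and right subtrees.
Root K: left subtree has 13 nodes {B, N, E, Y, U, G, R, V, Z, C, P, J, H}, right has 0 { }.
  Root R: left subtree has 6 nodes {B, N, E, Y, U, G}, right has 6 {V, Z, C, P, J, H}.
    Root N: left subtree has 1 node {B}, right has 4 {E, Y, U, G}.
      Root G: left subtree has 3 nodes {E, Y, U}, right has 0 { }.
        Root Y: left subtree has 1 node {E}, right has 1 {U}.
    Root P: left subtree has 3 nodes {V, Z, C}, right has 2 {J, H}.
      Root V: left subtree has 0 nodes { }, right has 2 {Z, C}.
        Root Z: left subtree has 0 nodes { }, right has 1 {C}.
      Root J: left subtree has 0 nodes { }, right has 1 {H}.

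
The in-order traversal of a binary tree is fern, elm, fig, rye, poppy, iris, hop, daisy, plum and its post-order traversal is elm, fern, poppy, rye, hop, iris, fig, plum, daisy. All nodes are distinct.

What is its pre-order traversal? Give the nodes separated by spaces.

The last element of post-order is the root; it splits in-order into left and right subtrees.
Root daisy: left subtree has 7 nodes {fern, elm, fig, rye, poppy, iris, hop}, right has 1 {plum}.
  Root fig: left subtree has 2 nodes {fern, elm}, right has 4 {rye, poppy, iris, hop}.
    Root fern: left subtree has 0 nodes { }, right has 1 {elm}.
    Root iris: left subtree has 2 nodes {rye, poppy}, right has 1 {hop}.
      Root rye: left subtree has 0 nodes { }, right has 1 {poppy}.

daisy fig fern elm iris rye poppy hop plum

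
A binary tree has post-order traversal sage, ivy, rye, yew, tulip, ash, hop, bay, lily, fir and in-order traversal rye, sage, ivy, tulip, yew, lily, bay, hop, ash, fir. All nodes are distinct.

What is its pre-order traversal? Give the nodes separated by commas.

The last element of post-order is the root; it splits in-order into left and right subtrees.
Root fir: left subtree has 9 nodes {rye, sage, ivy, tulip, yew, lily, bay, hop, ash}, right has 0 { }.
  Root lily: left subtree has 5 nodes {rye, sage, ivy, tulip, yew}, right has 3 {bay, hop, ash}.
    Root tulip: left subtree has 3 nodes {rye, sage, ivy}, right has 1 {yew}.
      Root rye: left subtree has 0 nodes { }, right has 2 {sage, ivy}.
        Root ivy: left subtree has 1 node {sage}, right has 0 { }.
    Root bay: left subtree has 0 nodes { }, right has 2 {hop, ash}.
      Root hop: left subtree has 0 nodes { }, right has 1 {ash}.

fir, lily, tulip, rye, ivy, sage, yew, bay, hop, ash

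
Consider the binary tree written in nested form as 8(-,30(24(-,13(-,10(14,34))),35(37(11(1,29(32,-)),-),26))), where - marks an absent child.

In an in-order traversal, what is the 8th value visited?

1

In-order visits the left subtree, then the node, then the right subtree.
At 8: no left child.
Visit 8.
At 8: go right to 30.
  At 30: go left to 24.
    At 24: no left child.
    Visit 24.
    At 24: go right to 13.
      At 13: no left child.
      Visit 13.
      At 13: go right to 10.
        At 10: go left to 14.
          14 is a leaf — visit 14.
        Visit 10.
        At 10: go right to 34.
          34 is a leaf — visit 34.
  Visit 30.
  At 30: go right to 35.
    At 35: go left to 37.
      At 37: go left to 11.
        At 11: go left to 1.
          1 is a leaf — visit 1.
        Visit 11.
        At 11: go right to 29.
          At 29: go left to 32.
            32 is a leaf — visit 32.
          Visit 29.
          At 29: no right child.
      Visit 37.
      At 37: no right child.
    Visit 35.
    At 35: go right to 26.
      26 is a leaf — visit 26.
Full in-order sequence: 8, 24, 13, 14, 10, 34, 30, 1, 11, 32, 29, 37, 35, 26.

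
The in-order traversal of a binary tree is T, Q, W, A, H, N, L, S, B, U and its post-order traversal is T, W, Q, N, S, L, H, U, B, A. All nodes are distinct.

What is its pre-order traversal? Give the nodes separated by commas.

The last element of post-order is the root; it splits in-order into left and right subtrees.
Root A: left subtree has 3 nodes {T, Q, W}, right has 6 {H, N, L, S, B, U}.
  Root Q: left subtree has 1 node {T}, right has 1 {W}.
  Root B: left subtree has 4 nodes {H, N, L, S}, right has 1 {U}.
    Root H: left subtree has 0 nodes { }, right has 3 {N, L, S}.
      Root L: left subtree has 1 node {N}, right has 1 {S}.

A, Q, T, W, B, H, L, N, S, U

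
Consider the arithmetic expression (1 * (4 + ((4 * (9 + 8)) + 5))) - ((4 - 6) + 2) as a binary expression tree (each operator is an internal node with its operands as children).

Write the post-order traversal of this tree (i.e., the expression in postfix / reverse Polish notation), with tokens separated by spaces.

Post-order on an expression tree gives postfix notation: for each operator, emit left operand, right operand, then the operator.

1 4 4 9 8 + * 5 + + * 4 6 - 2 + -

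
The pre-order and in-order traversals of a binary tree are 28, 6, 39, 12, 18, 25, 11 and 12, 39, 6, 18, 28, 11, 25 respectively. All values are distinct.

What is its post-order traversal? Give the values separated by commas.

12, 39, 18, 6, 11, 25, 28

The first element of pre-order is the root; it splits in-order into left and right subtrees.
Root 28: left subtree has 4 nodes {12, 39, 6, 18}, right has 2 {11, 25}.
  Root 6: left subtree has 2 nodes {12, 39}, right has 1 {18}.
    Root 39: left subtree has 1 node {12}, right has 0 { }.
  Root 25: left subtree has 1 node {11}, right has 0 { }.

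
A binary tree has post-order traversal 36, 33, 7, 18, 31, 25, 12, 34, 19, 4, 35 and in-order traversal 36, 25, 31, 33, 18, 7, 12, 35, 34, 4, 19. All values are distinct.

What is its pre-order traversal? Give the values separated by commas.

The last element of post-order is the root; it splits in-order into left and right subtrees.
Root 35: left subtree has 7 nodes {36, 25, 31, 33, 18, 7, 12}, right has 3 {34, 4, 19}.
  Root 12: left subtree has 6 nodes {36, 25, 31, 33, 18, 7}, right has 0 { }.
    Root 25: left subtree has 1 node {36}, right has 4 {31, 33, 18, 7}.
      Root 31: left subtree has 0 nodes { }, right has 3 {33, 18, 7}.
        Root 18: left subtree has 1 node {33}, right has 1 {7}.
  Root 4: left subtree has 1 node {34}, right has 1 {19}.

35, 12, 25, 36, 31, 18, 33, 7, 4, 34, 19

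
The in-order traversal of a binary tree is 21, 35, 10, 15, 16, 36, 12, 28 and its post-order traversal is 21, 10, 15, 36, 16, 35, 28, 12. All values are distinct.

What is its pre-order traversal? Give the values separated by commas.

The last element of post-order is the root; it splits in-order into left and right subtrees.
Root 12: left subtree has 6 nodes {21, 35, 10, 15, 16, 36}, right has 1 {28}.
  Root 35: left subtree has 1 node {21}, right has 4 {10, 15, 16, 36}.
    Root 16: left subtree has 2 nodes {10, 15}, right has 1 {36}.
      Root 15: left subtree has 1 node {10}, right has 0 { }.

12, 35, 21, 16, 15, 10, 36, 28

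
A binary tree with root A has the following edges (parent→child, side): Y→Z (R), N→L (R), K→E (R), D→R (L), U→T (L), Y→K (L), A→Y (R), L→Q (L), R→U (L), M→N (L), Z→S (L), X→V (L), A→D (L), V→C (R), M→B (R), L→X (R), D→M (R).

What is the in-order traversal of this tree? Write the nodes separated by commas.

T, U, R, D, N, Q, L, V, C, X, M, B, A, K, E, Y, S, Z

In-order visits the left subtree, then the node, then the right subtree.
At A: go left to D.
  At D: go left to R.
    At R: go left to U.
      At U: go left to T.
        T is a leaf — visit T.
      Visit U.
      At U: no right child.
    Visit R.
    At R: no right child.
  Visit D.
  At D: go right to M.
    At M: go left to N.
      At N: no left child.
      Visit N.
      At N: go right to L.
        At L: go left to Q.
          Q is a leaf — visit Q.
        Visit L.
        At L: go right to X.
          At X: go left to V.
            At V: no left child.
            Visit V.
            At V: go right to C.
              C is a leaf — visit C.
          Visit X.
          At X: no right child.
    Visit M.
    At M: go right to B.
      B is a leaf — visit B.
Visit A.
At A: go right to Y.
  At Y: go left to K.
    At K: no left child.
    Visit K.
    At K: go right to E.
      E is a leaf — visit E.
  Visit Y.
  At Y: go right to Z.
    At Z: go left to S.
      S is a leaf — visit S.
    Visit Z.
    At Z: no right child.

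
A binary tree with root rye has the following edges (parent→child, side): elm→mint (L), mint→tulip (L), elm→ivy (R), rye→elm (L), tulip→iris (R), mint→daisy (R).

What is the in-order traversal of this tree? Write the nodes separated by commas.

In-order visits the left subtree, then the node, then the right subtree.
At rye: go left to elm.
  At elm: go left to mint.
    At mint: go left to tulip.
      At tulip: no left child.
      Visit tulip.
      At tulip: go right to iris.
        iris is a leaf — visit iris.
    Visit mint.
    At mint: go right to daisy.
      daisy is a leaf — visit daisy.
  Visit elm.
  At elm: go right to ivy.
    ivy is a leaf — visit ivy.
Visit rye.
At rye: no right child.

tulip, iris, mint, daisy, elm, ivy, rye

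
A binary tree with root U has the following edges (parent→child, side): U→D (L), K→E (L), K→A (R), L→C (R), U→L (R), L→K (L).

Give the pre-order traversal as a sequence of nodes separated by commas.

U, D, L, K, E, A, C

Pre-order visits the node, then its left subtree, then its right subtree.
Visit U.
At U: go left to D.
  D is a leaf — visit D.
At U: go right to L.
  Visit L.
  At L: go left to K.
    Visit K.
    At K: go left to E.
      E is a leaf — visit E.
    At K: go right to A.
      A is a leaf — visit A.
  At L: go right to C.
    C is a leaf — visit C.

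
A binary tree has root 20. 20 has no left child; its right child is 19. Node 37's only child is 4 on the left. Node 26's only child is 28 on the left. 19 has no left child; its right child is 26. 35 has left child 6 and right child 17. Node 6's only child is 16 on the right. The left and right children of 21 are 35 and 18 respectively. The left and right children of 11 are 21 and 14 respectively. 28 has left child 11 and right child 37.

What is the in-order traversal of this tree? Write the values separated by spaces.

20 19 6 16 35 17 21 18 11 14 28 4 37 26

In-order visits the left subtree, then the node, then the right subtree.
At 20: no left child.
Visit 20.
At 20: go right to 19.
  At 19: no left child.
  Visit 19.
  At 19: go right to 26.
    At 26: go left to 28.
      At 28: go left to 11.
        At 11: go left to 21.
          At 21: go left to 35.
            At 35: go left to 6.
              At 6: no left child.
              Visit 6.
              At 6: go right to 16.
                16 is a leaf — visit 16.
            Visit 35.
            At 35: go right to 17.
              17 is a leaf — visit 17.
          Visit 21.
          At 21: go right to 18.
            18 is a leaf — visit 18.
        Visit 11.
        At 11: go right to 14.
          14 is a leaf — visit 14.
      Visit 28.
      At 28: go right to 37.
        At 37: go left to 4.
          4 is a leaf — visit 4.
        Visit 37.
        At 37: no right child.
    Visit 26.
    At 26: no right child.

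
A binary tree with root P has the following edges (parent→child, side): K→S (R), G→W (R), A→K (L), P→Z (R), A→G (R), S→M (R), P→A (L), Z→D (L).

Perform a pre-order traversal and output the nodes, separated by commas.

Pre-order visits the node, then its left subtree, then its right subtree.
Visit P.
At P: go left to A.
  Visit A.
  At A: go left to K.
    Visit K.
    At K: no left child.
    At K: go right to S.
      Visit S.
      At S: no left child.
      At S: go right to M.
        M is a leaf — visit M.
  At A: go right to G.
    Visit G.
    At G: no left child.
    At G: go right to W.
      W is a leaf — visit W.
At P: go right to Z.
  Visit Z.
  At Z: go left to D.
    D is a leaf — visit D.
  At Z: no right child.

P, A, K, S, M, G, W, Z, D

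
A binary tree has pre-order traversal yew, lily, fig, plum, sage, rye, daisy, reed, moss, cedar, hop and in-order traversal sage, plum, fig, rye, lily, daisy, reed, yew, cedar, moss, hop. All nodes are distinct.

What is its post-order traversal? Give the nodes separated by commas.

sage, plum, rye, fig, reed, daisy, lily, cedar, hop, moss, yew

The first element of pre-order is the root; it splits in-order into left and right subtrees.
Root yew: left subtree has 7 nodes {sage, plum, fig, rye, lily, daisy, reed}, right has 3 {cedar, moss, hop}.
  Root lily: left subtree has 4 nodes {sage, plum, fig, rye}, right has 2 {daisy, reed}.
    Root fig: left subtree has 2 nodes {sage, plum}, right has 1 {rye}.
      Root plum: left subtree has 1 node {sage}, right has 0 { }.
    Root daisy: left subtree has 0 nodes { }, right has 1 {reed}.
  Root moss: left subtree has 1 node {cedar}, right has 1 {hop}.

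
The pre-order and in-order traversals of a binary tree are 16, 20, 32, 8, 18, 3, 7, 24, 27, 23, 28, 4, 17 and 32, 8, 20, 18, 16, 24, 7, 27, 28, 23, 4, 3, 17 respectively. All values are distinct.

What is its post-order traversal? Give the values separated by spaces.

8 32 18 20 24 28 4 23 27 7 17 3 16

The first element of pre-order is the root; it splits in-order into left and right subtrees.
Root 16: left subtree has 4 nodes {32, 8, 20, 18}, right has 8 {24, 7, 27, 28, 23, 4, 3, 17}.
  Root 20: left subtree has 2 nodes {32, 8}, right has 1 {18}.
    Root 32: left subtree has 0 nodes { }, right has 1 {8}.
  Root 3: left subtree has 6 nodes {24, 7, 27, 28, 23, 4}, right has 1 {17}.
    Root 7: left subtree has 1 node {24}, right has 4 {27, 28, 23, 4}.
      Root 27: left subtree has 0 nodes { }, right has 3 {28, 23, 4}.
        Root 23: left subtree has 1 node {28}, right has 1 {4}.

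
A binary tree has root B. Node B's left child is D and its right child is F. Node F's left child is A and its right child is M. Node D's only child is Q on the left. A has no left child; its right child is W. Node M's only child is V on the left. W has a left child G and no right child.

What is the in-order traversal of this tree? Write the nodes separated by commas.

Q, D, B, A, G, W, F, V, M

In-order visits the left subtree, then the node, then the right subtree.
At B: go left to D.
  At D: go left to Q.
    Q is a leaf — visit Q.
  Visit D.
  At D: no right child.
Visit B.
At B: go right to F.
  At F: go left to A.
    At A: no left child.
    Visit A.
    At A: go right to W.
      At W: go left to G.
        G is a leaf — visit G.
      Visit W.
      At W: no right child.
  Visit F.
  At F: go right to M.
    At M: go left to V.
      V is a leaf — visit V.
    Visit M.
    At M: no right child.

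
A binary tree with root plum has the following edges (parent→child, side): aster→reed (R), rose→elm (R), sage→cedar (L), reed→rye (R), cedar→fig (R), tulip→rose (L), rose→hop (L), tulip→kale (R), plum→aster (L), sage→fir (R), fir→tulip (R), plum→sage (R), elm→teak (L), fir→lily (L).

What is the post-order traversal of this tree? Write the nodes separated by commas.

Post-order visits the left subtree, then the right subtree, then the node.
At plum: go left to aster.
  At aster: no left child.
  At aster: go right to reed.
    At reed: no left child.
    At reed: go right to rye.
      rye is a leaf — visit rye.
    Visit reed.
  Visit aster.
At plum: go right to sage.
  At sage: go left to cedar.
    At cedar: no left child.
    At cedar: go right to fig.
      fig is a leaf — visit fig.
    Visit cedar.
  At sage: go right to fir.
    At fir: go left to lily.
      lily is a leaf — visit lily.
    At fir: go right to tulip.
      At tulip: go left to rose.
        At rose: go left to hop.
          hop is a leaf — visit hop.
        At rose: go right to elm.
          At elm: go left to teak.
            teak is a leaf — visit teak.
          At elm: no right child.
          Visit elm.
        Visit rose.
      At tulip: go right to kale.
        kale is a leaf — visit kale.
      Visit tulip.
    Visit fir.
  Visit sage.
Visit plum.

rye, reed, aster, fig, cedar, lily, hop, teak, elm, rose, kale, tulip, fir, sage, plum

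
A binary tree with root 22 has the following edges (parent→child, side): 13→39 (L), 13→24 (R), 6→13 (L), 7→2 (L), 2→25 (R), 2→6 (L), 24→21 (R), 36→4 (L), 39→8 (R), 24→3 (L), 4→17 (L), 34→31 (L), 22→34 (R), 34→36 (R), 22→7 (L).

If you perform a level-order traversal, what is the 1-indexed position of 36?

Level-order visits nodes level by level from the root, left to right within each level.
Level 0: 22
Level 1: 7, 34
Level 2: 2, 31, 36
Level 3: 6, 25, 4
Level 4: 13, 17
Level 5: 39, 24
Level 6: 8, 3, 21
Full level-order sequence: 22, 7, 34, 2, 31, 36, 6, 25, 4, 13, 17, 39, 24, 8, 3, 21.

6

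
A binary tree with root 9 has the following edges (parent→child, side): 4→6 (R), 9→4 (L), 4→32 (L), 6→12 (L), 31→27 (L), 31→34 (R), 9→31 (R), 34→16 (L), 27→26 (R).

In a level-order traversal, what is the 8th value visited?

12

Level-order visits nodes level by level from the root, left to right within each level.
Level 0: 9
Level 1: 4, 31
Level 2: 32, 6, 27, 34
Level 3: 12, 26, 16
Full level-order sequence: 9, 4, 31, 32, 6, 27, 34, 12, 26, 16.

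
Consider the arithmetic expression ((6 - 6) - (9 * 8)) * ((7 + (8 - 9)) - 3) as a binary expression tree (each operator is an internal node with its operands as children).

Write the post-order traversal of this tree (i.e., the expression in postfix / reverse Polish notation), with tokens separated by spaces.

6 6 - 9 8 * - 7 8 9 - + 3 - *

Post-order on an expression tree gives postfix notation: for each operator, emit left operand, right operand, then the operator.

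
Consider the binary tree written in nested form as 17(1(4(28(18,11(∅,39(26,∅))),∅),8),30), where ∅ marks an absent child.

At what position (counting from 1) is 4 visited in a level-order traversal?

Level-order visits nodes level by level from the root, left to right within each level.
Level 0: 17
Level 1: 1, 30
Level 2: 4, 8
Level 3: 28
Level 4: 18, 11
Level 5: 39
Level 6: 26
Full level-order sequence: 17, 1, 30, 4, 8, 28, 18, 11, 39, 26.

4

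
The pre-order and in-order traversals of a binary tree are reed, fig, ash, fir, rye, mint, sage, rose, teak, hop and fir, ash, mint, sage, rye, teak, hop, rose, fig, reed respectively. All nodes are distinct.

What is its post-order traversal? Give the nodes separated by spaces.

The first element of pre-order is the root; it splits in-order into left and right subtrees.
Root reed: left subtree has 9 nodes {fir, ash, mint, sage, rye, teak, hop, rose, fig}, right has 0 { }.
  Root fig: left subtree has 8 nodes {fir, ash, mint, sage, rye, teak, hop, rose}, right has 0 { }.
    Root ash: left subtree has 1 node {fir}, right has 6 {mint, sage, rye, teak, hop, rose}.
      Root rye: left subtree has 2 nodes {mint, sage}, right has 3 {teak, hop, rose}.
        Root mint: left subtree has 0 nodes { }, right has 1 {sage}.
        Root rose: left subtree has 2 nodes {teak, hop}, right has 0 { }.
          Root teak: left subtree has 0 nodes { }, right has 1 {hop}.

fir sage mint hop teak rose rye ash fig reed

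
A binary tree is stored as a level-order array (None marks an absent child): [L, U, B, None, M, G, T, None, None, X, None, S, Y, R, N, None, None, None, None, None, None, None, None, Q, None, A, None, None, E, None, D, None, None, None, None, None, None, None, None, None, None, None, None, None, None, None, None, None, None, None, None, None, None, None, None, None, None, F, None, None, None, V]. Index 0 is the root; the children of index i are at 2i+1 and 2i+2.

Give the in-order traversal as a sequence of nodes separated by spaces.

In-order visits the left subtree, then the node, then the right subtree.
At L: go left to U.
  At U: no left child.
  Visit U.
  At U: go right to M.
    At M: go left to X.
      X is a leaf — visit X.
    Visit M.
    At M: no right child.
Visit L.
At L: go right to B.
  At B: go left to G.
    At G: go left to S.
      At S: go left to Q.
        Q is a leaf — visit Q.
      Visit S.
      At S: no right child.
    Visit G.
    At G: go right to Y.
      At Y: go left to A.
        A is a leaf — visit A.
      Visit Y.
      At Y: no right child.
  Visit B.
  At B: go right to T.
    At T: go left to R.
      At R: no left child.
      Visit R.
      At R: go right to E.
        At E: go left to F.
          F is a leaf — visit F.
        Visit E.
        At E: no right child.
    Visit T.
    At T: go right to N.
      At N: no left child.
      Visit N.
      At N: go right to D.
        At D: go left to V.
          V is a leaf — visit V.
        Visit D.
        At D: no right child.

U X M L Q S G A Y B R F E T N V D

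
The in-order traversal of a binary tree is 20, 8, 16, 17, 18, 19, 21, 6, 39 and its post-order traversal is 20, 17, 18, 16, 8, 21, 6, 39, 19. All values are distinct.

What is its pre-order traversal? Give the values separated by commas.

19, 8, 20, 16, 18, 17, 39, 6, 21

The last element of post-order is the root; it splits in-order into left and right subtrees.
Root 19: left subtree has 5 nodes {20, 8, 16, 17, 18}, right has 3 {21, 6, 39}.
  Root 8: left subtree has 1 node {20}, right has 3 {16, 17, 18}.
    Root 16: left subtree has 0 nodes { }, right has 2 {17, 18}.
      Root 18: left subtree has 1 node {17}, right has 0 { }.
  Root 39: left subtree has 2 nodes {21, 6}, right has 0 { }.
    Root 6: left subtree has 1 node {21}, right has 0 { }.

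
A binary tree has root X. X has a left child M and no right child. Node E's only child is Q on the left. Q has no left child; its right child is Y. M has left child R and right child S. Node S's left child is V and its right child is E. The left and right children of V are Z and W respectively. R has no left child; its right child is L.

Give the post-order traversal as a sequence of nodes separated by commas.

L, R, Z, W, V, Y, Q, E, S, M, X

Post-order visits the left subtree, then the right subtree, then the node.
At X: go left to M.
  At M: go left to R.
    At R: no left child.
    At R: go right to L.
      L is a leaf — visit L.
    Visit R.
  At M: go right to S.
    At S: go left to V.
      At V: go left to Z.
        Z is a leaf — visit Z.
      At V: go right to W.
        W is a leaf — visit W.
      Visit V.
    At S: go right to E.
      At E: go left to Q.
        At Q: no left child.
        At Q: go right to Y.
          Y is a leaf — visit Y.
        Visit Q.
      At E: no right child.
      Visit E.
    Visit S.
  Visit M.
At X: no right child.
Visit X.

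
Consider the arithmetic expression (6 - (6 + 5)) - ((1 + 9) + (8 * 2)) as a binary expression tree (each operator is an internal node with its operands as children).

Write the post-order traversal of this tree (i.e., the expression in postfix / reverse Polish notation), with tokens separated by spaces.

6 6 5 + - 1 9 + 8 2 * + -

Post-order on an expression tree gives postfix notation: for each operator, emit left operand, right operand, then the operator.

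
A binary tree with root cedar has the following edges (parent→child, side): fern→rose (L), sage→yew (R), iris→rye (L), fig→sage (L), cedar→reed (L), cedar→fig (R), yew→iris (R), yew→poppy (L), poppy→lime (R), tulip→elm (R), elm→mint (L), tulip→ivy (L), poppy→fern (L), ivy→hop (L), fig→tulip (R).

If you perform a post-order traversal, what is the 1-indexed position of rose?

Post-order visits the left subtree, then the right subtree, then the node.
At cedar: go left to reed.
  reed is a leaf — visit reed.
At cedar: go right to fig.
  At fig: go left to sage.
    At sage: no left child.
    At sage: go right to yew.
      At yew: go left to poppy.
        At poppy: go left to fern.
          At fern: go left to rose.
            rose is a leaf — visit rose.
          At fern: no right child.
          Visit fern.
        At poppy: go right to lime.
          lime is a leaf — visit lime.
        Visit poppy.
      At yew: go right to iris.
        At iris: go left to rye.
          rye is a leaf — visit rye.
        At iris: no right child.
        Visit iris.
      Visit yew.
    Visit sage.
  At fig: go right to tulip.
    At tulip: go left to ivy.
      At ivy: go left to hop.
        hop is a leaf — visit hop.
      At ivy: no right child.
      Visit ivy.
    At tulip: go right to elm.
      At elm: go left to mint.
        mint is a leaf — visit mint.
      At elm: no right child.
      Visit elm.
    Visit tulip.
  Visit fig.
Visit cedar.
Full post-order sequence: reed, rose, fern, lime, poppy, rye, iris, yew, sage, hop, ivy, mint, elm, tulip, fig, cedar.

2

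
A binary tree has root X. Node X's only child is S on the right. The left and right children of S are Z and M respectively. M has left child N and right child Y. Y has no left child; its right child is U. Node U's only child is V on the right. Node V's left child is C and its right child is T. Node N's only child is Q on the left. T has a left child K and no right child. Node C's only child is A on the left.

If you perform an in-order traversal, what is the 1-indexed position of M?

In-order visits the left subtree, then the node, then the right subtree.
At X: no left child.
Visit X.
At X: go right to S.
  At S: go left to Z.
    Z is a leaf — visit Z.
  Visit S.
  At S: go right to M.
    At M: go left to N.
      At N: go left to Q.
        Q is a leaf — visit Q.
      Visit N.
      At N: no right child.
    Visit M.
    At M: go right to Y.
      At Y: no left child.
      Visit Y.
      At Y: go right to U.
        At U: no left child.
        Visit U.
        At U: go right to V.
          At V: go left to C.
            At C: go left to A.
              A is a leaf — visit A.
            Visit C.
            At C: no right child.
          Visit V.
          At V: go right to T.
            At T: go left to K.
              K is a leaf — visit K.
            Visit T.
            At T: no right child.
Full in-order sequence: X, Z, S, Q, N, M, Y, U, A, C, V, K, T.

6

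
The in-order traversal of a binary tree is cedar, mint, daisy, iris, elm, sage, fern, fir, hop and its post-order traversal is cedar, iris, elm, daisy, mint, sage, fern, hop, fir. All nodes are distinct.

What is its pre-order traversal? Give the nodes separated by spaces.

fir fern sage mint cedar daisy elm iris hop

The last element of post-order is the root; it splits in-order into left and right subtrees.
Root fir: left subtree has 7 nodes {cedar, mint, daisy, iris, elm, sage, fern}, right has 1 {hop}.
  Root fern: left subtree has 6 nodes {cedar, mint, daisy, iris, elm, sage}, right has 0 { }.
    Root sage: left subtree has 5 nodes {cedar, mint, daisy, iris, elm}, right has 0 { }.
      Root mint: left subtree has 1 node {cedar}, right has 3 {daisy, iris, elm}.
        Root daisy: left subtree has 0 nodes { }, right has 2 {iris, elm}.
          Root elm: left subtree has 1 node {iris}, right has 0 { }.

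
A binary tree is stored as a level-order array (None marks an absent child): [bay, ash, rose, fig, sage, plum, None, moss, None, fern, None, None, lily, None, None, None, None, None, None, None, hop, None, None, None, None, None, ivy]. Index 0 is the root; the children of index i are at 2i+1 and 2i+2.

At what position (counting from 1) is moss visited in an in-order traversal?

In-order visits the left subtree, then the node, then the right subtree.
At bay: go left to ash.
  At ash: go left to fig.
    At fig: go left to moss.
      moss is a leaf — visit moss.
    Visit fig.
    At fig: no right child.
  Visit ash.
  At ash: go right to sage.
    At sage: go left to fern.
      At fern: no left child.
      Visit fern.
      At fern: go right to hop.
        hop is a leaf — visit hop.
    Visit sage.
    At sage: no right child.
Visit bay.
At bay: go right to rose.
  At rose: go left to plum.
    At plum: no left child.
    Visit plum.
    At plum: go right to lily.
      At lily: no left child.
      Visit lily.
      At lily: go right to ivy.
        ivy is a leaf — visit ivy.
  Visit rose.
  At rose: no right child.
Full in-order sequence: moss, fig, ash, fern, hop, sage, bay, plum, lily, ivy, rose.

1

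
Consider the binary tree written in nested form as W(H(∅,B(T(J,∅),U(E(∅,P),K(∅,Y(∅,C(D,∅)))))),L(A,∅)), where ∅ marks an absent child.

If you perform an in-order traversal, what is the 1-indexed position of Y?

9

In-order visits the left subtree, then the node, then the right subtree.
At W: go left to H.
  At H: no left child.
  Visit H.
  At H: go right to B.
    At B: go left to T.
      At T: go left to J.
        J is a leaf — visit J.
      Visit T.
      At T: no right child.
    Visit B.
    At B: go right to U.
      At U: go left to E.
        At E: no left child.
        Visit E.
        At E: go right to P.
          P is a leaf — visit P.
      Visit U.
      At U: go right to K.
        At K: no left child.
        Visit K.
        At K: go right to Y.
          At Y: no left child.
          Visit Y.
          At Y: go right to C.
            At C: go left to D.
              D is a leaf — visit D.
            Visit C.
            At C: no right child.
Visit W.
At W: go right to L.
  At L: go left to A.
    A is a leaf — visit A.
  Visit L.
  At L: no right child.
Full in-order sequence: H, J, T, B, E, P, U, K, Y, D, C, W, A, L.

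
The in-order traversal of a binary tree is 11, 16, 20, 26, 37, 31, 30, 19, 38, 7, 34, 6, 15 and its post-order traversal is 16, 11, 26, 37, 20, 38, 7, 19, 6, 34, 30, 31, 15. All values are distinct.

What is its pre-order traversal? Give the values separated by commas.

15, 31, 20, 11, 16, 37, 26, 30, 34, 19, 7, 38, 6

The last element of post-order is the root; it splits in-order into left and right subtrees.
Root 15: left subtree has 12 nodes {11, 16, 20, 26, 37, 31, 30, 19, 38, 7, 34, 6}, right has 0 { }.
  Root 31: left subtree has 5 nodes {11, 16, 20, 26, 37}, right has 6 {30, 19, 38, 7, 34, 6}.
    Root 20: left subtree has 2 nodes {11, 16}, right has 2 {26, 37}.
      Root 11: left subtree has 0 nodes { }, right has 1 {16}.
      Root 37: left subtree has 1 node {26}, right has 0 { }.
    Root 30: left subtree has 0 nodes { }, right has 5 {19, 38, 7, 34, 6}.
      Root 34: left subtree has 3 nodes {19, 38, 7}, right has 1 {6}.
        Root 19: left subtree has 0 nodes { }, right has 2 {38, 7}.
          Root 7: left subtree has 1 node {38}, right has 0 { }.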